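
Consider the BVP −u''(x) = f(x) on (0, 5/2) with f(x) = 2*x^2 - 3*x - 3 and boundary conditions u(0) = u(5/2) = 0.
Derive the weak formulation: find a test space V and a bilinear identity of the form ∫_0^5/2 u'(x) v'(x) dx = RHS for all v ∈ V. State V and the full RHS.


V = H^1_0(0, 5/2) (so v(0) = v(5/2) = 0); weak form: ∫_0^5/2 u'v' dx = ∫_0^5/2 (2*x^2 - 3*x - 3) v dx for all v ∈ V.

Multiply both sides by a test function v and integrate from 0 to 5/2:
  ∫_0^5/2 −u''(x) v(x) dx = ∫_0^5/2 f(x) v(x) dx.
Integrate the LHS by parts once:
  ∫_0^5/2 −u'' v dx = −[u'(x) v(x)]_0^5/2 + ∫_0^5/2 u'(x) v'(x) dx.
Thus ∫_0^5/2 u'(x) v'(x) dx = ∫_0^5/2 f(x) v(x) dx + [u'(x) v(x)]_0^5/2.
Choose V so that boundary terms are either known or forced to vanish.
u is Dirichlet: u(0) = u(5/2) = 0. Let V = H^1_0(0, 5/2); then v(0) = v(5/2) = 0, and [u' v]_0^5/2 = 0.
Weak formulation: find u (satisfying any essential BC) such that ∫_0^5/2 u'(x) v'(x) dx = ∫_0^5/2 f v dx for all v ∈ V.
Substituting f(x) = 2*x^2 - 3*x - 3, the right-hand side is ∫_0^5/2 (2*x^2 - 3*x - 3) v dx.


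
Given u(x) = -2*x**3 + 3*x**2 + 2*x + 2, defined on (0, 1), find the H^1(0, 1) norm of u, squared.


||u||_{H^1}^2 = 2342/105

The H^1 norm (squared) on an interval (0, L) is
  ||u||_{H^1}^2 = ∫_0^L u(x)^2 dx + ∫_0^L u'(x)^2 dx.
Compute u'(x) = -6*x**2 + 6*x + 2.
Then u(x)^2 = 4*x**6 - 12*x**5 + x**4 + 4*x**3 + 16*x**2 + 8*x + 4 and u'(x)^2 = 36*x**4 - 72*x**3 + 12*x**2 + 24*x + 4.
Integrate each monomial from 0 to 1 using ∫_0^1 c·x^n dx = c·1^(n+1)/(n+1):
  ∫_0^1 u(x)^2 dx = ∫_0^1 (4*x^6 - 12*x^5 + x^4 + 4*x^3 + 16*x^2 + 8*x + 4) dx. Term by term:
    ∫_0^1 4*x^6 dx = 4/7;  ∫_0^1 -12*x^5 dx = -2;  ∫_0^1 x^4 dx = 1/5;
    ∫_0^1 4*x^3 dx = 1;  ∫_0^1 16*x^2 dx = 16/3;  ∫_0^1 8*x dx = 4;
    ∫_0^1 4 dx = 4.
  Sum: 4/7 − 2 + 1/5 + 1 + 16/3 + 4 + 4 = 1376/105.
  ∫_0^1 u'(x)^2 dx = ∫_0^1 (36*x^4 - 72*x^3 + 12*x^2 + 24*x + 4) dx. Term by term:
    ∫_0^1 36*x^4 dx = 36/5;  ∫_0^1 -72*x^3 dx = -18;  ∫_0^1 12*x^2 dx = 4;
    ∫_0^1 24*x dx = 12;  ∫_0^1 4 dx = 4.
  Sum: 36/5 − 18 + 4 + 12 + 4 = 46/5.
Adding: ||u||_{H^1}^2 = 1376/105 + 46/5 = 2342/105.


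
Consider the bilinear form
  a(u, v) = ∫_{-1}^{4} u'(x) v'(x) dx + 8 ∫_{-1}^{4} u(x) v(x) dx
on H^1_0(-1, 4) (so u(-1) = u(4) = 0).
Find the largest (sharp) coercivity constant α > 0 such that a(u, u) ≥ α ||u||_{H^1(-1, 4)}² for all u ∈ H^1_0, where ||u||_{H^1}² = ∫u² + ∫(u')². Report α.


α = 1

Coercivity of a(·,·) on H^1_0(-1, 4) means a(u, u) ≥ α ||u||_{H^1}² for every u ∈ H^1_0.
The interval has length L = 5, and Poincaré/coercivity depend only on L. Here a(u, u) = ∫(u')² + (8)·∫u².
Here c = 8 ≥ 1, so a(u,u) = ∫(u')² + c∫u² ≥ ∫(u')² + ∫u² = ||u||_{H^1}², i.e. α = 1 works. No larger α is possible: a(u,u) ≥ α||u||_{H^1}² means (1−α)∫(u')² ≥ (α−c)∫u², and for the modes u_n = sin(nπ(x−x₀)/L) (x₀ the left endpoint) one has ∫u_n²/∫(u_n')² = (L/(nπ))² → 0, so a(u_n,u_n)/||u_n||_{H^1}² → 1. Hence the optimal constant is α = 1.
Therefore α = 1.


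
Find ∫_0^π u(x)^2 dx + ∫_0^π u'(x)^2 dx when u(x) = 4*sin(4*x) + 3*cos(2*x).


||u||_{H^1(0,π)}^2 = 317*π/2

u'(x) = -6*sin(2*x) + 16*cos(4*x).
Expand u² and (u')² and integrate term by term on (0, π), using: for integers n ≥ 1, ∫_0^π sin²(nx) dx = ∫_0^π cos²(nx) dx = π/2; for n ≠ n', ∫_0^π sin(nx)sin(n'x) dx = ∫_0^π cos(nx)cos(n'x) dx = 0; and by product-to-sum, ∫_0^π sin(nx)cos(n'x) dx = ½∫_0^π [sin((n+n')x) + sin((n−n')x)] dx, which is 0 when n+n' is even and 2n/(n²−n'²) when n+n' is odd (it need not vanish on (0, π)).
  u² squared terms: (3)²·∫cos(2x)² dx = 9·π/2 = 9*π/2;  (4)²·∫sin(4x)² dx = 16·π/2 = 8*π.
  u² cross terms: 2·(3)·(4)·∫cos(2x)·sin(4x) dx = 24·(0) = 0.
  So ∫_0^π u² dx = 9*π/2 + 8*π + 0 = 25*π/2.
  (u')² squared terms: (-6)²·∫sin(2x)² dx = 36·π/2 = 18*π;  (16)²·∫cos(4x)² dx = 256·π/2 = 128*π.
  (u')² cross terms: 2·(-6)·(16)·∫sin(2x)·cos(4x) dx = -192·(0) = 0.
  So ∫_0^π (u')² dx = 18*π + 128*π + 0 = 146*π.
||u||_{H^1}^2 = (25*π/2) + (146*π) = 317*π/2.


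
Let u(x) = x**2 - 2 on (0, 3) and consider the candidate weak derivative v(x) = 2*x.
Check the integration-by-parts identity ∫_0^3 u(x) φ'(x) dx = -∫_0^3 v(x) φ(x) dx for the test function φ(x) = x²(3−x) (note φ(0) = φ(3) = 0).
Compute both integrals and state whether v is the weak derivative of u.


LHS = -243/10, RHS = -243/10. Yes, v = u' weakly.

u(x) = x**2 - 2, classical derivative u'(x) = 2*x.
φ(x) = x²(3−x), so φ'(x) = 3*x*(2 - x).
Note φ(0) = φ(3) = 0, so the boundary term u·φ vanishes.
LHS = ∫_0^3 u(x) φ'(x) dx = ∫_0^3 (-3*x^4 + 6*x^3 + 6*x^2 - 12*x) dx. Term by term:
  ∫_0^3 -3*x^4 dx = -729/5;  ∫_0^3 6*x^3 dx = 243/2;  ∫_0^3 6*x^2 dx = 54;
  ∫_0^3 -12*x dx = -54.
Sum: -729/5 + 243/2 + 54 − 54 = -243/10.
So LHS = -243/10.
∫_0^3 v(x) φ(x) dx = ∫_0^3 (-2*x^4 + 6*x^3) dx. Term by term:
  ∫_0^3 -2*x^4 dx = -486/5;  ∫_0^3 6*x^3 dx = 243/2.
Sum: -486/5 + 243/2 = 243/10.
So RHS = -∫_0^3 v(x) φ(x) dx = -243/10.
LHS = RHS, so the identity holds for this test φ.
Moreover u is smooth here and v(x) = u'(x) = 2*x pointwise, so the identity holds for every test function. Hence v is the weak derivative of u.


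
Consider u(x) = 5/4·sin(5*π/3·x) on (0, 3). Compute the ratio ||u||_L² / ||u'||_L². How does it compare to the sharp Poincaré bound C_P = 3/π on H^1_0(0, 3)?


||u||_L² / ||u'||_L² = 3/(5*π) < C_P = 3/π.

u(x) = 5/4·sin(5*π/3·x), so u'(x) = 25*π*cos(5*π*x/3)/12.
Writing u(x) = A·sin(kπx/L) with A = 5/4 and k = 5, use ∫_0^L sin²(kπx/L) dx = L/2 and ∫_0^L cos²(kπx/L) dx = L/2.
u² = 25/16·sin²(5*π/3·x) and (u')² = 625*π^2/144·cos²(5*π/3·x), and each of sin², cos² integrates to L/2 = 3/2 over (0, 3).
∫_0^3 u² dx = 75/32, so ||u||_L² = 5*sqrt(6)/8.
∫_0^3 (u')² dx = 625*π^2/96, so ||u'||_L² = 25*sqrt(6)*π/24.
Ratio ||u||_L² / ||u'||_L² = 3/(5*π).
Sharp Poincaré constant on H^1_0(0, 3) is C_P = L/π = 3/π, achieved by sin(π/3·x).
This is the k = 5 harmonic; the ratio L/(kπ) is strictly less than C_P = L/π, consistent with the sharp inequality ||u||_L² ≤ C_P ||u'||_L².


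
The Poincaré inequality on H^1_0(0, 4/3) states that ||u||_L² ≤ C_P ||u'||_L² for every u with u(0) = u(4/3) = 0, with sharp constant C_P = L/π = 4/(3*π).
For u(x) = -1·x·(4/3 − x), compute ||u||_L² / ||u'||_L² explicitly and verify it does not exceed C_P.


||u||_L² / ||u'||_L² = 2*sqrt(10)/15 < C_P = 4/(3*π).

u(x) = -1·x·(4/3 − x), so u'(x) = 2*x - 4/3.
u(x) = -1·x·(4/3 − x) vanishes at x = 0 and x = 4/3, so u ∈ H^1_0(0, 4/3). Differentiate via the product rule and integrate the resulting polynomials term by term.
  ∫_0^4/3 u² dx = ∫_0^4/3 (x^4 - 8*x^3/3 + 16*x^2/9) dx. Term by term:
    ∫_0^4/3 x^4 dx = 1024/1215;  ∫_0^4/3 -8*x^3/3 dx = -512/243;  ∫_0^4/3 16*x^2/9 dx = 1024/729.
  Sum: 1024/1215 − 512/243 + 1024/729 = 512/3645.
  ∫_0^4/3 (u')² dx = ∫_0^4/3 (4*x^2 - 16*x/3 + 16/9) dx. Term by term:
    ∫_0^4/3 4*x^2 dx = 256/81;  ∫_0^4/3 -16*x/3 dx = -128/27;  ∫_0^4/3 16/9 dx = 64/27.
  Sum: 256/81 − 128/27 + 64/27 = 64/81.
∫_0^4/3 u² dx = 512/3645, so ||u||_L² = 16*sqrt(10)/135.
∫_0^4/3 (u')² dx = 64/81, so ||u'||_L² = 8/9.
Ratio ||u||_L² / ||u'||_L² = 2*sqrt(10)/15.
Sharp Poincaré constant on H^1_0(0, 4/3) is C_P = L/π = 4/(3*π), achieved by sin(3*π/4·x).
A polynomial bump cannot attain the sharp Poincaré constant (only the first sine eigenfunction does), so the ratio is strictly less than C_P, consistent with ||u||_L² ≤ C_P ||u'||_L².


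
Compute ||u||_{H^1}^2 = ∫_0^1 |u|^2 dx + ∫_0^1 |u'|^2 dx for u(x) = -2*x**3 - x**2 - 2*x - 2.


||u||_{H^1}^2 = 992/21

The H^1 norm (squared) on an interval (0, L) is
  ||u||_{H^1}^2 = ∫_0^L u(x)^2 dx + ∫_0^L u'(x)^2 dx.
Compute u'(x) = -6*x**2 - 2*x - 2.
Then u(x)^2 = 4*x**6 + 4*x**5 + 9*x**4 + 12*x**3 + 8*x**2 + 8*x + 4 and u'(x)^2 = 36*x**4 + 24*x**3 + 28*x**2 + 8*x + 4.
Integrate each monomial from 0 to 1 using ∫_0^1 c·x^n dx = c·1^(n+1)/(n+1):
  ∫_0^1 u(x)^2 dx = ∫_0^1 (4*x^6 + 4*x^5 + 9*x^4 + 12*x^3 + 8*x^2 + 8*x + 4) dx. Term by term:
    ∫_0^1 4*x^6 dx = 4/7;  ∫_0^1 4*x^5 dx = 2/3;  ∫_0^1 9*x^4 dx = 9/5;
    ∫_0^1 12*x^3 dx = 3;  ∫_0^1 8*x^2 dx = 8/3;  ∫_0^1 8*x dx = 4;
    ∫_0^1 4 dx = 4.
  Sum: 4/7 + 2/3 + 9/5 + 3 + 8/3 + 4 + 4 = 1754/105.
  ∫_0^1 u'(x)^2 dx = ∫_0^1 (36*x^4 + 24*x^3 + 28*x^2 + 8*x + 4) dx. Term by term:
    ∫_0^1 36*x^4 dx = 36/5;  ∫_0^1 24*x^3 dx = 6;  ∫_0^1 28*x^2 dx = 28/3;
    ∫_0^1 8*x dx = 4;  ∫_0^1 4 dx = 4.
  Sum: 36/5 + 6 + 28/3 + 4 + 4 = 458/15.
Adding: ||u||_{H^1}^2 = 1754/105 + 458/15 = 992/21.


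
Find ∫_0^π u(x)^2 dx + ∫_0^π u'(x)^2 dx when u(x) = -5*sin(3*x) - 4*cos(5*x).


||u||_{H^1(0,π)}^2 = 333*π

u'(x) = 20*sin(5*x) - 15*cos(3*x).
Expand u² and (u')² and integrate term by term on (0, π), using: for integers n ≥ 1, ∫_0^π sin²(nx) dx = ∫_0^π cos²(nx) dx = π/2; for n ≠ n', ∫_0^π sin(nx)sin(n'x) dx = ∫_0^π cos(nx)cos(n'x) dx = 0; and by product-to-sum, ∫_0^π sin(nx)cos(n'x) dx = ½∫_0^π [sin((n+n')x) + sin((n−n')x)] dx, which is 0 when n+n' is even and 2n/(n²−n'²) when n+n' is odd (it need not vanish on (0, π)).
  u² squared terms: (-5)²·∫sin(3x)² dx = 25·π/2 = 25*π/2;  (-4)²·∫cos(5x)² dx = 16·π/2 = 8*π.
  u² cross terms: 2·(-5)·(-4)·∫sin(3x)·cos(5x) dx = 40·(0) = 0.
  So ∫_0^π u² dx = 25*π/2 + 8*π + 0 = 41*π/2.
  (u')² squared terms: (-15)²·∫cos(3x)² dx = 225·π/2 = 225*π/2;  (20)²·∫sin(5x)² dx = 400·π/2 = 200*π.
  (u')² cross terms: 2·(-15)·(20)·∫cos(3x)·sin(5x) dx = -600·(0) = 0.
  So ∫_0^π (u')² dx = 225*π/2 + 200*π + 0 = 625*π/2.
||u||_{H^1}^2 = (41*π/2) + (625*π/2) = 333*π.


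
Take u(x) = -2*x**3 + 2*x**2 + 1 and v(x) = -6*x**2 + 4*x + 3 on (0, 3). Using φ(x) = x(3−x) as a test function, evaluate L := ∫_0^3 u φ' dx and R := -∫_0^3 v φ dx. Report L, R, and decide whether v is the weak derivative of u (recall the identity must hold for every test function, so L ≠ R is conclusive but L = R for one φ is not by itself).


LHS = 459/10, RHS = 162/5. No, v is not the weak derivative of u.

u(x) = -2*x**3 + 2*x**2 + 1, classical derivative u'(x) = -6*x**2 + 4*x.
φ(x) = x(3−x), so φ'(x) = 3 - 2*x.
Note φ(0) = φ(3) = 0, so the boundary term u·φ vanishes.
LHS = ∫_0^3 u(x) φ'(x) dx = ∫_0^3 (4*x^4 - 10*x^3 + 6*x^2 - 2*x + 3) dx. Term by term:
  ∫_0^3 4*x^4 dx = 972/5;  ∫_0^3 -10*x^3 dx = -405/2;  ∫_0^3 6*x^2 dx = 54;
  ∫_0^3 -2*x dx = -9;  ∫_0^3 3 dx = 9.
Sum: 972/5 − 405/2 + 54 − 9 + 9 = 459/10.
So LHS = 459/10.
∫_0^3 v(x) φ(x) dx = ∫_0^3 (6*x^4 - 22*x^3 + 9*x^2 + 9*x) dx. Term by term:
  ∫_0^3 6*x^4 dx = 1458/5;  ∫_0^3 -22*x^3 dx = -891/2;  ∫_0^3 9*x^2 dx = 81;
  ∫_0^3 9*x dx = 81/2.
Sum: 1458/5 − 891/2 + 81 + 81/2 = -162/5.
So RHS = -∫_0^3 v(x) φ(x) dx = 162/5.
LHS − RHS = 27/2 ≠ 0, so the identity fails.
(For a valid weak derivative the identity must hold for EVERY test function, in particular this one. The failure shows v is NOT the weak derivative of u.)
Correct weak derivative would be u'(x) = -6*x**2 + 4*x.


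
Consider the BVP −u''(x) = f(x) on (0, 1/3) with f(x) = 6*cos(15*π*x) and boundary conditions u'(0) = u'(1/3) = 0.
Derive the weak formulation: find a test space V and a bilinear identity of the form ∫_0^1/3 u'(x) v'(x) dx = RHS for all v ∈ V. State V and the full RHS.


V = H^1(0, 1/3) (no boundary constraint on v; u is determined up to an additive constant); weak form: ∫_0^1/3 u'v' dx = ∫_0^1/3 (6*cos(15*π*x)) v dx for all v ∈ V.

Multiply both sides by a test function v and integrate from 0 to 1/3:
  ∫_0^1/3 −u''(x) v(x) dx = ∫_0^1/3 f(x) v(x) dx.
Integrate the LHS by parts once:
  ∫_0^1/3 −u'' v dx = −[u'(x) v(x)]_0^1/3 + ∫_0^1/3 u'(x) v'(x) dx.
Thus ∫_0^1/3 u'(x) v'(x) dx = ∫_0^1/3 f(x) v(x) dx + [u'(x) v(x)]_0^1/3.
Choose V so that boundary terms are either known or forced to vanish.
u has homogeneous Neumann: u'(0) = u'(1/3) = 0. So [u' v]_0^1/3 = 0·v(1/3) − 0·v(0) = 0 for any v; take V = H^1(0, 1/3).
Weak formulation: find u (satisfying any essential BC) such that ∫_0^1/3 u'(x) v'(x) dx = ∫_0^1/3 f v dx for all v ∈ V (homogeneous Neumann, so boundary terms vanish).
Substituting f(x) = 6*cos(15*π*x), the right-hand side is ∫_0^1/3 (6*cos(15*π*x)) v dx.
Compatibility check (pure Neumann): taking v ≡ 1 ∈ V gives 0 = ∫_0^1/3 f dx + (0) − (0), i.e. ∫_0^1/3 f dx must equal u'(0) − u'(1/3) = 0. Indeed ∫_0^1/3 (6*cos(15*π*x)) dx = 0, so the data are compatible. The solution is then unique only up to an additive constant (fix it e.g. by requiring ∫_0^1/3 u dx = 0).


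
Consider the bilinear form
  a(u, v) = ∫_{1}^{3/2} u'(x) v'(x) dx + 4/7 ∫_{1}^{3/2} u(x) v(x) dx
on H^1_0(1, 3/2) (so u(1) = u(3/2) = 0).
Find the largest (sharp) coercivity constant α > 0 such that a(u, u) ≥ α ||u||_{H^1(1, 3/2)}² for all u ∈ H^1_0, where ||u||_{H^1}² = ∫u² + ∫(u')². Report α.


α = 4*(1 + 7*π^2)/(7*(1 + 4*π^2))

Coercivity of a(·,·) on H^1_0(1, 3/2) means a(u, u) ≥ α ||u||_{H^1}² for every u ∈ H^1_0.
The interval has length L = 1/2, and Poincaré/coercivity depend only on L. Here a(u, u) = ∫(u')² + (4/7)·∫u².
Here 0 < c = 4/7 < 1. The condition a(u,u) ≥ α||u||_{H^1}² reads (1−α)∫(u')² ≥ (α−c)∫u². Any admissible α is ≤ 1 (rapidly oscillating u have ∫u²/∫(u')² → 0), and α = 1 would force 0 ≥ (1−c)∫u², impossible since c < 1; so 1−α > 0. By the sharp Poincaré inequality on H^1_0 of an interval of length L, ∫(u')² ≥ (π/L)²∫u² with equality for the first sine mode sin(π(x−x₀)/L) (x₀ the left endpoint), so the inequality holds for all u iff (1−α)(π/L)² ≥ α − c, i.e. α ≤ ((π/L)² + c)/((π/L)² + 1) = (1 + c(L/π)²)/(1 + (L/π)²). With (π/L)² = 4*π^2 and c = 4/7, the largest admissible constant is α = ((π/L)² + c)/((π/L)² + 1).
Simplifying, α = 4*(1 + 7*π^2)/(7*(1 + 4*π^2)).


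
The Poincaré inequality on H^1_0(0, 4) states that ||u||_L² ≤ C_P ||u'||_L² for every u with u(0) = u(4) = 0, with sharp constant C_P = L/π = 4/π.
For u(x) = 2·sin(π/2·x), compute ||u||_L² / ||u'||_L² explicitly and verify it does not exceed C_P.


||u||_L² / ||u'||_L² = 2/π < C_P = 4/π.

u(x) = 2·sin(π/2·x), so u'(x) = π*cos(π*x/2).
Writing u(x) = A·sin(kπx/L) with A = 2 and k = 2, use ∫_0^L sin²(kπx/L) dx = L/2 and ∫_0^L cos²(kπx/L) dx = L/2.
u² = 4·sin²(π/2·x) and (u')² = π^2·cos²(π/2·x), and each of sin², cos² integrates to L/2 = 2 over (0, 4).
∫_0^4 u² dx = 8, so ||u||_L² = 2*sqrt(2).
∫_0^4 (u')² dx = 2*π^2, so ||u'||_L² = sqrt(2)*π.
Ratio ||u||_L² / ||u'||_L² = 2/π.
Sharp Poincaré constant on H^1_0(0, 4) is C_P = L/π = 4/π, achieved by sin(π/4·x).
This is the k = 2 harmonic; the ratio L/(kπ) is strictly less than C_P = L/π, consistent with the sharp inequality ||u||_L² ≤ C_P ||u'||_L².


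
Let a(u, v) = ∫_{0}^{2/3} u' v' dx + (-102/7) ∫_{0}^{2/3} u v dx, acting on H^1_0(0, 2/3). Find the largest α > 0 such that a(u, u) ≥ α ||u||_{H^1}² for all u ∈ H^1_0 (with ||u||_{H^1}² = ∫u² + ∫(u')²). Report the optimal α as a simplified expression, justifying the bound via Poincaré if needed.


α = 3*(-136 + 21*π^2)/(7*(4 + 9*π^2))

Coercivity of a(·,·) on H^1_0(0, 2/3) means a(u, u) ≥ α ||u||_{H^1}² for every u ∈ H^1_0.
The interval has length L = 2/3, and Poincaré/coercivity depend only on L. Here a(u, u) = ∫(u')² + (-102/7)·∫u².
Here c = -102/7 < 0 with |c| < (π/L)² = 9*π^2/4, so coercivity still holds. The condition a(u,u) ≥ α||u||_{H^1}² reads (1−α)∫(u')² ≥ (α−c)∫u². Any admissible α is ≤ 1 (rapidly oscillating u have ∫u²/∫(u')² → 0), and α = 1 would force 0 ≥ (1−c)∫u², impossible since c < 1; so 1−α > 0. By the sharp Poincaré inequality on H^1_0 of an interval of length L, ∫(u')² ≥ (π/L)²∫u² with equality for the first sine mode sin(π(x−x₀)/L) (x₀ the left endpoint), so the inequality holds for all u iff (1−α)(π/L)² ≥ α − c, i.e. α ≤ ((π/L)² + c)/((π/L)² + 1) = (1 + c(L/π)²)/(1 + (L/π)²). (Direct route, valid since c ≤ 0: Poincaré gives c∫u² ≥ c(L/π)²∫(u')², so a(u,u) ≥ (1 + c(L/π)²)∫(u')², while ||u||_{H^1}² ≤ (1 + (L/π)²)∫(u')²; dividing yields the same α.) With (π/L)² = 9*π^2/4 and c = -102/7, the largest admissible constant is α = ((π/L)² + c)/((π/L)² + 1).
Simplifying, α = 3*(-136 + 21*π^2)/(7*(4 + 9*π^2)).


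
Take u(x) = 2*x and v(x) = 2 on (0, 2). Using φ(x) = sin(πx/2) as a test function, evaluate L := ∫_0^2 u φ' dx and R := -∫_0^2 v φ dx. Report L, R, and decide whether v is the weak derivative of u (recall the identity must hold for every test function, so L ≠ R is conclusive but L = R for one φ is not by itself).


LHS = -8/π, RHS = -8/π. Yes, v = u' weakly.

u(x) = 2*x, classical derivative u'(x) = 2.
φ(x) = sin(πx/2), so φ'(x) = π*cos(π*x/2)/2.
Note φ(0) = φ(2) = 0, so the boundary term u·φ vanishes.
LHS = ∫_0^2 u(x) φ'(x) dx = ∫_0^2 (π*x*cos(π*x/2)) dx. Term by term:
  ∫_0^2 π*x*cos(π*x/2) dx = -8/π.
So LHS = -8/π.
∫_0^2 v(x) φ(x) dx = ∫_0^2 (2*sin(π*x/2)) dx. Term by term:
  ∫_0^2 2*sin(π*x/2) dx = 8/π.
So RHS = -∫_0^2 v(x) φ(x) dx = -8/π.
LHS = RHS, so the identity holds for this test φ.
Moreover u is smooth here and v(x) = u'(x) = 2 pointwise, so the identity holds for every test function. Hence v is the weak derivative of u.


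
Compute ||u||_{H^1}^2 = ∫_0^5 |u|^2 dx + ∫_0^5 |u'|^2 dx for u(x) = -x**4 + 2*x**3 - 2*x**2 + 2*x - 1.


||u||_{H^1}^2 = 21981775/126

The H^1 norm (squared) on an interval (0, L) is
  ||u||_{H^1}^2 = ∫_0^L u(x)^2 dx + ∫_0^L u'(x)^2 dx.
Compute u'(x) = -4*x**3 + 6*x**2 - 4*x + 2.
Then u(x)^2 = x**8 - 4*x**7 + 8*x**6 - 12*x**5 + 14*x**4 - 12*x**3 + 8*x**2 - 4*x + 1 and u'(x)^2 = 16*x**6 - 48*x**5 + 68*x**4 - 64*x**3 + 40*x**2 - 16*x + 4.
Integrate each monomial from 0 to 5 using ∫_0^5 c·x^n dx = c·5^(n+1)/(n+1):
  ∫_0^5 u(x)^2 dx = ∫_0^5 (x^8 - 4*x^7 + 8*x^6 - 12*x^5 + 14*x^4 - 12*x^3 + 8*x^2 - 4*x + 1) dx. Term by term:
    ∫_0^5 x^8 dx = 1953125/9;  ∫_0^5 -4*x^7 dx = -390625/2;  ∫_0^5 8*x^6 dx = 625000/7;
    ∫_0^5 -12*x^5 dx = -31250;  ∫_0^5 14*x^4 dx = 8750;  ∫_0^5 -12*x^3 dx = -1875;
    ∫_0^5 8*x^2 dx = 1000/3;  ∫_0^5 -4*x dx = -50;  ∫_0^5 1 dx = 5.
  Sum: 1953125/9 − 390625/2 + 625000/7 − 31250 + 8750 − 1875 + 1000/3 − 50 + 5 = 10949455/126.
  ∫_0^5 u'(x)^2 dx = ∫_0^5 (16*x^6 - 48*x^5 + 68*x^4 - 64*x^3 + 40*x^2 - 16*x + 4) dx. Term by term:
    ∫_0^5 16*x^6 dx = 1250000/7;  ∫_0^5 -48*x^5 dx = -125000;  ∫_0^5 68*x^4 dx = 42500;
    ∫_0^5 -64*x^3 dx = -10000;  ∫_0^5 40*x^2 dx = 5000/3;  ∫_0^5 -16*x dx = -200;
    ∫_0^5 4 dx = 20.
  Sum: 1250000/7 − 125000 + 42500 − 10000 + 5000/3 − 200 + 20 = 1838720/21.
Adding: ||u||_{H^1}^2 = 10949455/126 + 1838720/21 = 21981775/126.


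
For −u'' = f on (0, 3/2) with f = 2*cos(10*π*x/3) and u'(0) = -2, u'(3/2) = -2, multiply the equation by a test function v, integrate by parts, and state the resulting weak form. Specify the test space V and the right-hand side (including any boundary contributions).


V = H^1(0, 3/2) (v unrestricted at boundary; u is determined up to an additive constant); weak form: ∫_0^3/2 u'v' dx = ∫_0^3/2 (2*cos(10*π*x/3)) v dx − 2·v(3/2) + 2·v(0) for all v ∈ V.

Multiply both sides by a test function v and integrate from 0 to 3/2:
  ∫_0^3/2 −u''(x) v(x) dx = ∫_0^3/2 f(x) v(x) dx.
Integrate the LHS by parts once:
  ∫_0^3/2 −u'' v dx = −[u'(x) v(x)]_0^3/2 + ∫_0^3/2 u'(x) v'(x) dx.
Thus ∫_0^3/2 u'(x) v'(x) dx = ∫_0^3/2 f(x) v(x) dx + [u'(x) v(x)]_0^3/2.
Choose V so that boundary terms are either known or forced to vanish.
u has inhomogeneous Neumann u'(0) = -2, u'(3/2) = -2. [u' v]_0^3/2 = (-2)·v(3/2) − (-2)·v(0) = − 2·v(3/2) + 2·v(0). Take V = H^1(0, 3/2); boundary term becomes part of RHS.
Weak formulation: find u (satisfying any essential BC) such that ∫_0^3/2 u'(x) v'(x) dx = ∫_0^3/2 f v dx − 2·v(3/2) + 2·v(0) for all v ∈ V (Neumann data are natural BCs: they enter the RHS as boundary terms).
Substituting f(x) = 2*cos(10*π*x/3), the right-hand side is ∫_0^3/2 (2*cos(10*π*x/3)) v dx − 2·v(3/2) + 2·v(0).
Compatibility check (pure Neumann): taking v ≡ 1 ∈ V gives 0 = ∫_0^3/2 f dx + (-2) − (-2), i.e. ∫_0^3/2 f dx must equal u'(0) − u'(3/2) = 0. Indeed ∫_0^3/2 (2*cos(10*π*x/3)) dx = 0, so the data are compatible. The solution is then unique only up to an additive constant (fix it e.g. by requiring ∫_0^3/2 u dx = 0).


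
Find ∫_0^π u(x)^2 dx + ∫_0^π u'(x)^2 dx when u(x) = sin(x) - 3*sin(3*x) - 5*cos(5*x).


||u||_{H^1(0,π)}^2 = 371*π

u'(x) = 25*sin(5*x) + cos(x) - 9*cos(3*x).
Expand u² and (u')² and integrate term by term on (0, π), using: for integers n ≥ 1, ∫_0^π sin²(nx) dx = ∫_0^π cos²(nx) dx = π/2; for n ≠ n', ∫_0^π sin(nx)sin(n'x) dx = ∫_0^π cos(nx)cos(n'x) dx = 0; and by product-to-sum, ∫_0^π sin(nx)cos(n'x) dx = ½∫_0^π [sin((n+n')x) + sin((n−n')x)] dx, which is 0 when n+n' is even and 2n/(n²−n'²) when n+n' is odd (it need not vanish on (0, π)).
  u² squared terms: (-5)²·∫cos(5x)² dx = 25·π/2 = 25*π/2;  (-3)²·∫sin(3x)² dx = 9·π/2 = 9*π/2;  (1)²·∫sin(x)² dx = 1·π/2 = π/2.
  u² cross terms: 2·(-5)·(-3)·∫cos(5x)·sin(3x) dx = 30·(0) = 0;  2·(-5)·(1)·∫cos(5x)·sin(x) dx = -10·(0) = 0;  2·(-3)·(1)·∫sin(3x)·sin(x) dx = -6·(0) = 0.
  So ∫_0^π u² dx = 25*π/2 + 9*π/2 + π/2 + 0 + 0 + 0 = 35*π/2.
  (u')² squared terms: (-9)²·∫cos(3x)² dx = 81·π/2 = 81*π/2;  (25)²·∫sin(5x)² dx = 625·π/2 = 625*π/2;  (1)²·∫cos(x)² dx = 1·π/2 = π/2.
  (u')² cross terms: 2·(-9)·(25)·∫cos(3x)·sin(5x) dx = -450·(0) = 0;  2·(-9)·(1)·∫cos(3x)·cos(x) dx = -18·(0) = 0;  2·(25)·(1)·∫sin(5x)·cos(x) dx = 50·(0) = 0.
  So ∫_0^π (u')² dx = 81*π/2 + 625*π/2 + π/2 + 0 + 0 + 0 = 707*π/2.
||u||_{H^1}^2 = (35*π/2) + (707*π/2) = 371*π.


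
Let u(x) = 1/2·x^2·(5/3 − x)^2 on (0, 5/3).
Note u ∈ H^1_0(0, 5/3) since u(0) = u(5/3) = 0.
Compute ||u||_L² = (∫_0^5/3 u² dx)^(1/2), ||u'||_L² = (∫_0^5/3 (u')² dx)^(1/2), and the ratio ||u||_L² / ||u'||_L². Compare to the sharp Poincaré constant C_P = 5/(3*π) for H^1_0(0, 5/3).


||u||_L² / ||u'||_L² = 5*sqrt(3)/18 < C_P = 5/(3*π).

u(x) = 1/2·x^2·(5/3 − x)^2, so u'(x) = x*(3*x - 5)*(6*x - 5)/9.
u(x) = 1/2·x^2·(5/3 − x)^2 vanishes at x = 0 and x = 5/3, so u ∈ H^1_0(0, 5/3). Differentiate via the product rule and integrate the resulting polynomials term by term.
  ∫_0^5/3 u² dx = ∫_0^5/3 (x^8/4 - 5*x^7/3 + 25*x^6/6 - 125*x^5/27 + 625*x^4/324) dx. Term by term:
    ∫_0^5/3 x^8/4 dx = 1953125/708588;  ∫_0^5/3 -5*x^7/3 dx = -1953125/157464;  ∫_0^5/3 25*x^6/6 dx = 1953125/91854;
    ∫_0^5/3 -125*x^5/27 dx = -1953125/118098;  ∫_0^5/3 625*x^4/324 dx = 390625/78732.
  Sum: 1953125/708588 − 1953125/157464 + 1953125/91854 − 1953125/118098 + 390625/78732 = 390625/9920232.
  ∫_0^5/3 (u')² dx = ∫_0^5/3 (4*x^6 - 20*x^5 + 325*x^4/9 - 250*x^3/9 + 625*x^2/81) dx. Term by term:
    ∫_0^5/3 4*x^6 dx = 312500/15309;  ∫_0^5/3 -20*x^5 dx = -156250/2187;  ∫_0^5/3 325*x^4/9 dx = 203125/2187;
    ∫_0^5/3 -250*x^3/9 dx = -78125/1458;  ∫_0^5/3 625*x^2/81 dx = 78125/6561.
  Sum: 312500/15309 − 156250/2187 + 203125/2187 − 78125/1458 + 78125/6561 = 15625/91854.
∫_0^5/3 u² dx = 390625/9920232, so ||u||_L² = 625*sqrt(42)/20412.
∫_0^5/3 (u')² dx = 15625/91854, so ||u'||_L² = 125*sqrt(14)/1134.
Ratio ||u||_L² / ||u'||_L² = 5*sqrt(3)/18.
Sharp Poincaré constant on H^1_0(0, 5/3) is C_P = L/π = 5/(3*π), achieved by sin(3*π/5·x).
A polynomial bump cannot attain the sharp Poincaré constant (only the first sine eigenfunction does), so the ratio is strictly less than C_P, consistent with ||u||_L² ≤ C_P ||u'||_L².


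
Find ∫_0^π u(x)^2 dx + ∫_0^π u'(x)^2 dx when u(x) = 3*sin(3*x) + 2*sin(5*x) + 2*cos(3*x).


||u||_{H^1(0,π)}^2 = 117*π

u'(x) = -6*sin(3*x) + 9*cos(3*x) + 10*cos(5*x).
Expand u² and (u')² and integrate term by term on (0, π), using: for integers n ≥ 1, ∫_0^π sin²(nx) dx = ∫_0^π cos²(nx) dx = π/2; for n ≠ n', ∫_0^π sin(nx)sin(n'x) dx = ∫_0^π cos(nx)cos(n'x) dx = 0; and by product-to-sum, ∫_0^π sin(nx)cos(n'x) dx = ½∫_0^π [sin((n+n')x) + sin((n−n')x)] dx, which is 0 when n+n' is even and 2n/(n²−n'²) when n+n' is odd (it need not vanish on (0, π)).
  u² squared terms: (2)²·∫cos(3x)² dx = 4·π/2 = 2*π;  (2)²·∫sin(5x)² dx = 4·π/2 = 2*π;  (3)²·∫sin(3x)² dx = 9·π/2 = 9*π/2.
  u² cross terms: 2·(2)·(2)·∫cos(3x)·sin(5x) dx = 8·(0) = 0;  2·(2)·(3)·∫cos(3x)·sin(3x) dx = 12·(0) = 0;  2·(2)·(3)·∫sin(5x)·sin(3x) dx = 12·(0) = 0.
  So ∫_0^π u² dx = 2*π + 2*π + 9*π/2 + 0 + 0 + 0 = 17*π/2.
  (u')² squared terms: (-6)²·∫sin(3x)² dx = 36·π/2 = 18*π;  (9)²·∫cos(3x)² dx = 81·π/2 = 81*π/2;  (10)²·∫cos(5x)² dx = 100·π/2 = 50*π.
  (u')² cross terms: 2·(-6)·(9)·∫sin(3x)·cos(3x) dx = -108·(0) = 0;  2·(-6)·(10)·∫sin(3x)·cos(5x) dx = -120·(0) = 0;  2·(9)·(10)·∫cos(3x)·cos(5x) dx = 180·(0) = 0.
  So ∫_0^π (u')² dx = 18*π + 81*π/2 + 50*π + 0 + 0 + 0 = 217*π/2.
||u||_{H^1}^2 = (17*π/2) + (217*π/2) = 117*π.


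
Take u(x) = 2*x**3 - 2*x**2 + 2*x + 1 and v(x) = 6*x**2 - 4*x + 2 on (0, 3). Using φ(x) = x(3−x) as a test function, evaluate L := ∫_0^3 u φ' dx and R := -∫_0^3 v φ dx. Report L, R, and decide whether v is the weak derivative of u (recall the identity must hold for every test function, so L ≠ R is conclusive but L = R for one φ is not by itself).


LHS = -549/10, RHS = -549/10. Yes, v = u' weakly.

u(x) = 2*x**3 - 2*x**2 + 2*x + 1, classical derivative u'(x) = 6*x**2 - 4*x + 2.
φ(x) = x(3−x), so φ'(x) = 3 - 2*x.
Note φ(0) = φ(3) = 0, so the boundary term u·φ vanishes.
LHS = ∫_0^3 u(x) φ'(x) dx = ∫_0^3 (-4*x^4 + 10*x^3 - 10*x^2 + 4*x + 3) dx. Term by term:
  ∫_0^3 -4*x^4 dx = -972/5;  ∫_0^3 10*x^3 dx = 405/2;  ∫_0^3 -10*x^2 dx = -90;
  ∫_0^3 4*x dx = 18;  ∫_0^3 3 dx = 9.
Sum: -972/5 + 405/2 − 90 + 18 + 9 = -549/10.
So LHS = -549/10.
∫_0^3 v(x) φ(x) dx = ∫_0^3 (-6*x^4 + 22*x^3 - 14*x^2 + 6*x) dx. Term by term:
  ∫_0^3 -6*x^4 dx = -1458/5;  ∫_0^3 22*x^3 dx = 891/2;  ∫_0^3 -14*x^2 dx = -126;
  ∫_0^3 6*x dx = 27.
Sum: -1458/5 + 891/2 − 126 + 27 = 549/10.
So RHS = -∫_0^3 v(x) φ(x) dx = -549/10.
LHS = RHS, so the identity holds for this test φ.
Moreover u is smooth here and v(x) = u'(x) = 6*x**2 - 4*x + 2 pointwise, so the identity holds for every test function. Hence v is the weak derivative of u.


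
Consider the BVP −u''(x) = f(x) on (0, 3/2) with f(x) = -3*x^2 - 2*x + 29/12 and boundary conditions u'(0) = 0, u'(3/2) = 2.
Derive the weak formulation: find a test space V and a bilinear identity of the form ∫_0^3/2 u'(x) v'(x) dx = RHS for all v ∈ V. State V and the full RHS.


V = H^1(0, 3/2) (v unrestricted at boundary; u is determined up to an additive constant); weak form: ∫_0^3/2 u'v' dx = ∫_0^3/2 (-3*x^2 - 2*x + 29/12) v dx + 2·v(3/2) for all v ∈ V.

Multiply both sides by a test function v and integrate from 0 to 3/2:
  ∫_0^3/2 −u''(x) v(x) dx = ∫_0^3/2 f(x) v(x) dx.
Integrate the LHS by parts once:
  ∫_0^3/2 −u'' v dx = −[u'(x) v(x)]_0^3/2 + ∫_0^3/2 u'(x) v'(x) dx.
Thus ∫_0^3/2 u'(x) v'(x) dx = ∫_0^3/2 f(x) v(x) dx + [u'(x) v(x)]_0^3/2.
Choose V so that boundary terms are either known or forced to vanish.
u has inhomogeneous Neumann u'(0) = 0, u'(3/2) = 2. [u' v]_0^3/2 = (2)·v(3/2) − (0)·v(0) = 2·v(3/2). Take V = H^1(0, 3/2); boundary term becomes part of RHS.
Weak formulation: find u (satisfying any essential BC) such that ∫_0^3/2 u'(x) v'(x) dx = ∫_0^3/2 f v dx + 2·v(3/2) for all v ∈ V (Neumann data are natural BCs: they enter the RHS as boundary terms).
Substituting f(x) = -3*x^2 - 2*x + 29/12, the right-hand side is ∫_0^3/2 (-3*x^2 - 2*x + 29/12) v dx + 2·v(3/2).
Compatibility check (pure Neumann): taking v ≡ 1 ∈ V gives 0 = ∫_0^3/2 f dx + (2) − (0), i.e. ∫_0^3/2 f dx must equal u'(0) − u'(3/2) = -2. Indeed ∫_0^3/2 (-3*x^2 - 2*x + 29/12) dx = -2, so the data are compatible. The solution is then unique only up to an additive constant (fix it e.g. by requiring ∫_0^3/2 u dx = 0).


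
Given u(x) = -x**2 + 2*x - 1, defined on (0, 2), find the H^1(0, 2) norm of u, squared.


||u||_{H^1}^2 = 46/15

The H^1 norm (squared) on an interval (0, L) is
  ||u||_{H^1}^2 = ∫_0^L u(x)^2 dx + ∫_0^L u'(x)^2 dx.
Compute u'(x) = 2 - 2*x.
Then u(x)^2 = x**4 - 4*x**3 + 6*x**2 - 4*x + 1 and u'(x)^2 = 4*x**2 - 8*x + 4.
Integrate each monomial from 0 to 2 using ∫_0^2 c·x^n dx = c·2^(n+1)/(n+1):
  ∫_0^2 u(x)^2 dx = ∫_0^2 (x^4 - 4*x^3 + 6*x^2 - 4*x + 1) dx. Term by term:
    ∫_0^2 x^4 dx = 32/5;  ∫_0^2 -4*x^3 dx = -16;  ∫_0^2 6*x^2 dx = 16;
    ∫_0^2 -4*x dx = -8;  ∫_0^2 1 dx = 2.
  Sum: 32/5 − 16 + 16 − 8 + 2 = 2/5.
  ∫_0^2 u'(x)^2 dx = ∫_0^2 (4*x^2 - 8*x + 4) dx. Term by term:
    ∫_0^2 4*x^2 dx = 32/3;  ∫_0^2 -8*x dx = -16;  ∫_0^2 4 dx = 8.
  Sum: 32/3 − 16 + 8 = 8/3.
Adding: ||u||_{H^1}^2 = 2/5 + 8/3 = 46/15.


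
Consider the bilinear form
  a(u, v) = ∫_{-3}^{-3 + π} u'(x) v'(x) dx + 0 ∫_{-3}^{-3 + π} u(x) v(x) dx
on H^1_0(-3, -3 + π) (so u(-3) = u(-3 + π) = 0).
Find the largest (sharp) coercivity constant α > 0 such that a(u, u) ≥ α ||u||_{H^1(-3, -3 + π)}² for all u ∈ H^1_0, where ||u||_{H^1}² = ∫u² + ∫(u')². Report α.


α = 1/2

Coercivity of a(·,·) on H^1_0(-3, -3 + π) means a(u, u) ≥ α ||u||_{H^1}² for every u ∈ H^1_0.
The interval has length L = π, and Poincaré/coercivity depend only on L. Here a(u, u) = ∫(u')² + (0)·∫u².
Here c = 0, so a(u,u) = ∫(u')² alone. The condition a(u,u) ≥ α||u||_{H^1}² reads (1−α)∫(u')² ≥ (α−c)∫u². Any admissible α is ≤ 1 (rapidly oscillating u have ∫u²/∫(u')² → 0), and α = 1 would force 0 ≥ (1−c)∫u², impossible since c < 1; so 1−α > 0. By the sharp Poincaré inequality on H^1_0 of an interval of length L, ∫(u')² ≥ (π/L)²∫u² with equality for the first sine mode sin(π(x−x₀)/L) (x₀ the left endpoint), so the inequality holds for all u iff (1−α)(π/L)² ≥ α − c, i.e. α ≤ ((π/L)² + c)/((π/L)² + 1) = (1 + c(L/π)²)/(1 + (L/π)²). (Direct route, valid since c ≤ 0: Poincaré gives c∫u² ≥ c(L/π)²∫(u')², so a(u,u) ≥ (1 + c(L/π)²)∫(u')², while ||u||_{H^1}² ≤ (1 + (L/π)²)∫(u')²; dividing yields the same α.) With (π/L)² = 1 and c = 0, the largest admissible constant is α = ((π/L)² + c)/((π/L)² + 1).
Simplifying, α = 1/2.


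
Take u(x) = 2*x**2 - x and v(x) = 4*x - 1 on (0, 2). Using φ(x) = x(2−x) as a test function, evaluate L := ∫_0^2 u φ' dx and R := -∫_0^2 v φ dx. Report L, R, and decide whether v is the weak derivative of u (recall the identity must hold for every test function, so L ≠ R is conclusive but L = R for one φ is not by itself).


LHS = -4, RHS = -4. Yes, v = u' weakly.

u(x) = 2*x**2 - x, classical derivative u'(x) = 4*x - 1.
φ(x) = x(2−x), so φ'(x) = 2 - 2*x.
Note φ(0) = φ(2) = 0, so the boundary term u·φ vanishes.
LHS = ∫_0^2 u(x) φ'(x) dx = ∫_0^2 (-4*x^3 + 6*x^2 - 2*x) dx. Term by term:
  ∫_0^2 -4*x^3 dx = -16;  ∫_0^2 6*x^2 dx = 16;  ∫_0^2 -2*x dx = -4.
Sum: -16 + 16 − 4 = -4.
So LHS = -4.
∫_0^2 v(x) φ(x) dx = ∫_0^2 (-4*x^3 + 9*x^2 - 2*x) dx. Term by term:
  ∫_0^2 -4*x^3 dx = -16;  ∫_0^2 9*x^2 dx = 24;  ∫_0^2 -2*x dx = -4.
Sum: -16 + 24 − 4 = 4.
So RHS = -∫_0^2 v(x) φ(x) dx = -4.
LHS = RHS, so the identity holds for this test φ.
Moreover u is smooth here and v(x) = u'(x) = 4*x - 1 pointwise, so the identity holds for every test function. Hence v is the weak derivative of u.


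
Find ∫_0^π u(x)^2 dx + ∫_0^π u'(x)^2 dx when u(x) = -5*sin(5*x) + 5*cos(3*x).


||u||_{H^1(0,π)}^2 = 450*π

u'(x) = -15*sin(3*x) - 25*cos(5*x).
Expand u² and (u')² and integrate term by term on (0, π), using: for integers n ≥ 1, ∫_0^π sin²(nx) dx = ∫_0^π cos²(nx) dx = π/2; for n ≠ n', ∫_0^π sin(nx)sin(n'x) dx = ∫_0^π cos(nx)cos(n'x) dx = 0; and by product-to-sum, ∫_0^π sin(nx)cos(n'x) dx = ½∫_0^π [sin((n+n')x) + sin((n−n')x)] dx, which is 0 when n+n' is even and 2n/(n²−n'²) when n+n' is odd (it need not vanish on (0, π)).
  u² squared terms: (-5)²·∫sin(5x)² dx = 25·π/2 = 25*π/2;  (5)²·∫cos(3x)² dx = 25·π/2 = 25*π/2.
  u² cross terms: 2·(-5)·(5)·∫sin(5x)·cos(3x) dx = -50·(0) = 0.
  So ∫_0^π u² dx = 25*π/2 + 25*π/2 + 0 = 25*π.
  (u')² squared terms: (-25)²·∫cos(5x)² dx = 625·π/2 = 625*π/2;  (-15)²·∫sin(3x)² dx = 225·π/2 = 225*π/2.
  (u')² cross terms: 2·(-25)·(-15)·∫cos(5x)·sin(3x) dx = 750·(0) = 0.
  So ∫_0^π (u')² dx = 625*π/2 + 225*π/2 + 0 = 425*π.
||u||_{H^1}^2 = (25*π) + (425*π) = 450*π.


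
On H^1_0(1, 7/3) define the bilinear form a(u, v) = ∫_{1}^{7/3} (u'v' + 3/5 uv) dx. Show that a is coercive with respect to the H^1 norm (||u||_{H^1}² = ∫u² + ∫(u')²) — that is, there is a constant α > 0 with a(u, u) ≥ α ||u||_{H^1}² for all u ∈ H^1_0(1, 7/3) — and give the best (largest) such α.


α = 3*(16 + 15*π^2)/(5*(16 + 9*π^2))

Coercivity of a(·,·) on H^1_0(1, 7/3) means a(u, u) ≥ α ||u||_{H^1}² for every u ∈ H^1_0.
The interval has length L = 4/3, and Poincaré/coercivity depend only on L. Here a(u, u) = ∫(u')² + (3/5)·∫u².
Here 0 < c = 3/5 < 1. The condition a(u,u) ≥ α||u||_{H^1}² reads (1−α)∫(u')² ≥ (α−c)∫u². Any admissible α is ≤ 1 (rapidly oscillating u have ∫u²/∫(u')² → 0), and α = 1 would force 0 ≥ (1−c)∫u², impossible since c < 1; so 1−α > 0. By the sharp Poincaré inequality on H^1_0 of an interval of length L, ∫(u')² ≥ (π/L)²∫u² with equality for the first sine mode sin(π(x−x₀)/L) (x₀ the left endpoint), so the inequality holds for all u iff (1−α)(π/L)² ≥ α − c, i.e. α ≤ ((π/L)² + c)/((π/L)² + 1) = (1 + c(L/π)²)/(1 + (L/π)²). With (π/L)² = 9*π^2/16 and c = 3/5, the largest admissible constant is α = ((π/L)² + c)/((π/L)² + 1).
Simplifying, α = 3*(16 + 15*π^2)/(5*(16 + 9*π^2)).


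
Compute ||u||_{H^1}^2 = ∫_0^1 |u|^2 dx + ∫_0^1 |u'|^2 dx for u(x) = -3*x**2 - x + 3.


||u||_{H^1}^2 = 679/30

The H^1 norm (squared) on an interval (0, L) is
  ||u||_{H^1}^2 = ∫_0^L u(x)^2 dx + ∫_0^L u'(x)^2 dx.
Compute u'(x) = -6*x - 1.
Then u(x)^2 = 9*x**4 + 6*x**3 - 17*x**2 - 6*x + 9 and u'(x)^2 = 36*x**2 + 12*x + 1.
Integrate each monomial from 0 to 1 using ∫_0^1 c·x^n dx = c·1^(n+1)/(n+1):
  ∫_0^1 u(x)^2 dx = ∫_0^1 (9*x^4 + 6*x^3 - 17*x^2 - 6*x + 9) dx. Term by term:
    ∫_0^1 9*x^4 dx = 9/5;  ∫_0^1 6*x^3 dx = 3/2;  ∫_0^1 -17*x^2 dx = -17/3;
    ∫_0^1 -6*x dx = -3;  ∫_0^1 9 dx = 9.
  Sum: 9/5 + 3/2 − 17/3 − 3 + 9 = 109/30.
  ∫_0^1 u'(x)^2 dx = ∫_0^1 (36*x^2 + 12*x + 1) dx. Term by term:
    ∫_0^1 36*x^2 dx = 12;  ∫_0^1 12*x dx = 6;  ∫_0^1 1 dx = 1.
  Sum: 12 + 6 + 1 = 19.
Adding: ||u||_{H^1}^2 = 109/30 + 19 = 679/30.


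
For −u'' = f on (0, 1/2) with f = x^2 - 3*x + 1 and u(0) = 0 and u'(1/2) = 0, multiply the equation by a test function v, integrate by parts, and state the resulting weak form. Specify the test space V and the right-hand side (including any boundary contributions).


V = {v ∈ H^1(0, 1/2) : v(0) = 0} (test functions vanish at x = 0 where u is specified); weak form: ∫_0^1/2 u'v' dx = ∫_0^1/2 (x^2 - 3*x + 1) v dx for all v ∈ V.

Multiply both sides by a test function v and integrate from 0 to 1/2:
  ∫_0^1/2 −u''(x) v(x) dx = ∫_0^1/2 f(x) v(x) dx.
Integrate the LHS by parts once:
  ∫_0^1/2 −u'' v dx = −[u'(x) v(x)]_0^1/2 + ∫_0^1/2 u'(x) v'(x) dx.
Thus ∫_0^1/2 u'(x) v'(x) dx = ∫_0^1/2 f(x) v(x) dx + [u'(x) v(x)]_0^1/2.
Choose V so that boundary terms are either known or forced to vanish.
Mixed BC: u(0) = 0 (Dirichlet) and u'(1/2) = 0 (Neumann). Define V = {v ∈ H^1(0, 1/2) : v(0) = 0}. Then [u' v]_0^1/2 = u'(1/2)·v(1/2) − u'(0)·0 = 0.
Weak formulation: find u (satisfying any essential BC) such that ∫_0^1/2 u'(x) v'(x) dx = ∫_0^1/2 f v dx for all v ∈ V (Dirichlet at 0 absorbed into V; the Neumann datum at x = 1/2 is zero, so no boundary term remains).
Substituting f(x) = x^2 - 3*x + 1, the right-hand side is ∫_0^1/2 (x^2 - 3*x + 1) v dx.


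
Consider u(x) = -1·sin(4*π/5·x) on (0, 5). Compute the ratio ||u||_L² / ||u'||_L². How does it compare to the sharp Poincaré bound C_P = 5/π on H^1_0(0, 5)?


||u||_L² / ||u'||_L² = 5/(4*π) < C_P = 5/π.

u(x) = -1·sin(4*π/5·x), so u'(x) = -4*π*cos(4*π*x/5)/5.
Writing u(x) = A·sin(kπx/L) with A = -1 and k = 4, use ∫_0^L sin²(kπx/L) dx = L/2 and ∫_0^L cos²(kπx/L) dx = L/2.
u² = 1·sin²(4*π/5·x) and (u')² = 16*π^2/25·cos²(4*π/5·x), and each of sin², cos² integrates to L/2 = 5/2 over (0, 5).
∫_0^5 u² dx = 5/2, so ||u||_L² = sqrt(10)/2.
∫_0^5 (u')² dx = 8*π^2/5, so ||u'||_L² = 2*sqrt(10)*π/5.
Ratio ||u||_L² / ||u'||_L² = 5/(4*π).
Sharp Poincaré constant on H^1_0(0, 5) is C_P = L/π = 5/π, achieved by sin(π/5·x).
This is the k = 4 harmonic; the ratio L/(kπ) is strictly less than C_P = L/π, consistent with the sharp inequality ||u||_L² ≤ C_P ||u'||_L².


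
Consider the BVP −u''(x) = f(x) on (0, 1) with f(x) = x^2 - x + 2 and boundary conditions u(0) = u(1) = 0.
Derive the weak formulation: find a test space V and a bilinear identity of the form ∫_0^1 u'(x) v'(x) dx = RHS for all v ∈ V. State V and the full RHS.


V = H^1_0(0, 1) (so v(0) = v(1) = 0); weak form: ∫_0^1 u'v' dx = ∫_0^1 (x^2 - x + 2) v dx for all v ∈ V.

Multiply both sides by a test function v and integrate from 0 to 1:
  ∫_0^1 −u''(x) v(x) dx = ∫_0^1 f(x) v(x) dx.
Integrate the LHS by parts once:
  ∫_0^1 −u'' v dx = −[u'(x) v(x)]_0^1 + ∫_0^1 u'(x) v'(x) dx.
Thus ∫_0^1 u'(x) v'(x) dx = ∫_0^1 f(x) v(x) dx + [u'(x) v(x)]_0^1.
Choose V so that boundary terms are either known or forced to vanish.
u is Dirichlet: u(0) = u(1) = 0. Let V = H^1_0(0, 1); then v(0) = v(1) = 0, and [u' v]_0^1 = 0.
Weak formulation: find u (satisfying any essential BC) such that ∫_0^1 u'(x) v'(x) dx = ∫_0^1 f v dx for all v ∈ V.
Substituting f(x) = x^2 - x + 2, the right-hand side is ∫_0^1 (x^2 - x + 2) v dx.


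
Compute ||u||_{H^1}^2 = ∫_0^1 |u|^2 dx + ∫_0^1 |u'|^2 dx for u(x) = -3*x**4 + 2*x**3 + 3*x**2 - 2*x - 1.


||u||_{H^1}^2 = 463/210

The H^1 norm (squared) on an interval (0, L) is
  ||u||_{H^1}^2 = ∫_0^L u(x)^2 dx + ∫_0^L u'(x)^2 dx.
Compute u'(x) = -12*x**3 + 6*x**2 + 6*x - 2.
Then u(x)^2 = 9*x**8 - 12*x**7 - 14*x**6 + 24*x**5 + 7*x**4 - 16*x**3 - 2*x**2 + 4*x + 1 and u'(x)^2 = 144*x**6 - 144*x**5 - 108*x**4 + 120*x**3 + 12*x**2 - 24*x + 4.
Integrate each monomial from 0 to 1 using ∫_0^1 c·x^n dx = c·1^(n+1)/(n+1):
  ∫_0^1 u(x)^2 dx = ∫_0^1 (9*x^8 - 12*x^7 - 14*x^6 + 24*x^5 + 7*x^4 - 16*x^3 - 2*x^2 + 4*x + 1) dx. Term by term:
    ∫_0^1 9*x^8 dx = 1;  ∫_0^1 -12*x^7 dx = -3/2;  ∫_0^1 -14*x^6 dx = -2;
    ∫_0^1 24*x^5 dx = 4;  ∫_0^1 7*x^4 dx = 7/5;  ∫_0^1 -16*x^3 dx = -4;
    ∫_0^1 -2*x^2 dx = -2/3;  ∫_0^1 4*x dx = 2;  ∫_0^1 1 dx = 1.
  Sum: 1 − 3/2 − 2 + 4 + 7/5 − 4 − 2/3 + 2 + 1 = 37/30.
  ∫_0^1 u'(x)^2 dx = ∫_0^1 (144*x^6 - 144*x^5 - 108*x^4 + 120*x^3 + 12*x^2 - 24*x + 4) dx. Term by term:
    ∫_0^1 144*x^6 dx = 144/7;  ∫_0^1 -144*x^5 dx = -24;  ∫_0^1 -108*x^4 dx = -108/5;
    ∫_0^1 120*x^3 dx = 30;  ∫_0^1 12*x^2 dx = 4;  ∫_0^1 -24*x dx = -12;
    ∫_0^1 4 dx = 4.
  Sum: 144/7 − 24 − 108/5 + 30 + 4 − 12 + 4 = 34/35.
Adding: ||u||_{H^1}^2 = 37/30 + 34/35 = 463/210.


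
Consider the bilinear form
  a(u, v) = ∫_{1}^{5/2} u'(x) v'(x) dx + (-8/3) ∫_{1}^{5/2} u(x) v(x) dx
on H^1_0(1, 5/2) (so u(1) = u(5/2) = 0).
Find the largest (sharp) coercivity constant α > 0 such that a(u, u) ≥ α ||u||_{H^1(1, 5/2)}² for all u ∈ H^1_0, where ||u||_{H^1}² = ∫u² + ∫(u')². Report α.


α = 4*(-6 + π^2)/(9 + 4*π^2)

Coercivity of a(·,·) on H^1_0(1, 5/2) means a(u, u) ≥ α ||u||_{H^1}² for every u ∈ H^1_0.
The interval has length L = 3/2, and Poincaré/coercivity depend only on L. Here a(u, u) = ∫(u')² + (-8/3)·∫u².
Here c = -8/3 < 0 with |c| < (π/L)² = 4*π^2/9, so coercivity still holds. The condition a(u,u) ≥ α||u||_{H^1}² reads (1−α)∫(u')² ≥ (α−c)∫u². Any admissible α is ≤ 1 (rapidly oscillating u have ∫u²/∫(u')² → 0), and α = 1 would force 0 ≥ (1−c)∫u², impossible since c < 1; so 1−α > 0. By the sharp Poincaré inequality on H^1_0 of an interval of length L, ∫(u')² ≥ (π/L)²∫u² with equality for the first sine mode sin(π(x−x₀)/L) (x₀ the left endpoint), so the inequality holds for all u iff (1−α)(π/L)² ≥ α − c, i.e. α ≤ ((π/L)² + c)/((π/L)² + 1) = (1 + c(L/π)²)/(1 + (L/π)²). (Direct route, valid since c ≤ 0: Poincaré gives c∫u² ≥ c(L/π)²∫(u')², so a(u,u) ≥ (1 + c(L/π)²)∫(u')², while ||u||_{H^1}² ≤ (1 + (L/π)²)∫(u')²; dividing yields the same α.) With (π/L)² = 4*π^2/9 and c = -8/3, the largest admissible constant is α = ((π/L)² + c)/((π/L)² + 1).
Simplifying, α = 4*(-6 + π^2)/(9 + 4*π^2).
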